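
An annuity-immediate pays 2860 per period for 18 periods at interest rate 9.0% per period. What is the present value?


PV = PMT * (1 - (1+i)^(-n)) / i
= 2860 * (1 - (1+0.09)^(-18)) / 0.09
= 2860 * (1 - 0.211994) / 0.09
= 2860 * 8.755625
= 25041.0878


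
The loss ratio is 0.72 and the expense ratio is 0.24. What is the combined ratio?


Combined ratio = loss ratio + expense ratio
= 0.72 + 0.24
= 0.96


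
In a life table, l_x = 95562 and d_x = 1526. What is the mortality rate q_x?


q_x = d_x / l_x
= 1526 / 95562
= 0.016


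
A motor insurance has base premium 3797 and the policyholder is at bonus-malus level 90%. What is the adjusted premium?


adjusted = base * BM_level / 100
= 3797 * 90 / 100
= 3797 * 0.9
= 3417.3


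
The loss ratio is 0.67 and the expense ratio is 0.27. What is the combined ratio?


Combined ratio = loss ratio + expense ratio
= 0.67 + 0.27
= 0.94


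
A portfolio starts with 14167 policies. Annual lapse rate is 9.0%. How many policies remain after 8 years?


remaining = initial * (1 - lapse)^years
= 14167 * (1 - 0.09)^8
= 14167 * 0.470253
= 6662.0676


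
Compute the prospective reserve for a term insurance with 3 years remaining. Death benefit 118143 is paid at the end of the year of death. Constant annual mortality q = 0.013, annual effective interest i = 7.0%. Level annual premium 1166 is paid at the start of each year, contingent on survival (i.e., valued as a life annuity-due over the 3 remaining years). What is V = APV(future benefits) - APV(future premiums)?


v = 1/(1+i) = 0.934579
APV(future benefits) per unit = sum_{k=0}^{2} k_p_x * q * v^(k+1) = 0.033694
APV(future benefits) = 118143 * 0.033694 = 3980.7554
Life annuity-due factor ä_{x:3} = sum_{k=0}^{2} k_p_x * v^k = 2.773307
APV(future premiums) = 1166 * 2.773307 = 3233.6758
V = 3980.7554 - 3233.6758
= 747.0796


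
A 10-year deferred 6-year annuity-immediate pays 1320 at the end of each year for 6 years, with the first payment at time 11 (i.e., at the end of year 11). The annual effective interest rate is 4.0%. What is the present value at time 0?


PV at time 10 of the 6-year annuity-immediate:
a_n = 1320 * (1-(1+0.04)^(-6))/0.04 = 6919.6207
Discount back 10 years to time 0:
PV = 6919.6207 * (1+0.04)^(-10)
= 6919.6207 * 0.675564
= 4674.6478


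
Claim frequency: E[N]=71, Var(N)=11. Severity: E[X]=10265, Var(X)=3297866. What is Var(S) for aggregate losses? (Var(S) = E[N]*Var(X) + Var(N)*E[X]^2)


Var(S) = E[N]*Var(X) + Var(N)*E[X]^2
= 71*3297866 + 11*10265^2
= 234148486 + 1159072475
= 1.3932e+09


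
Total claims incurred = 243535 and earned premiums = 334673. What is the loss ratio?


Loss ratio = claims / premiums
= 243535 / 334673
= 0.7277


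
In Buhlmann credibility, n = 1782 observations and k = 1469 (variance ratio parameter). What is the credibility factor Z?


Z = n / (n + k)
= 1782 / (1782 + 1469)
= 1782 / 3251
= 0.5481


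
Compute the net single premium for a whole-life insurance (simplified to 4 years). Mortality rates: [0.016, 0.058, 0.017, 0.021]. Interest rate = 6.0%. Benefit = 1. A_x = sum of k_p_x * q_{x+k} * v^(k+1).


v = 0.943396
Year 0: k_p_x=1.0, q=0.016, term=0.015094
Year 1: k_p_x=0.984, q=0.058, term=0.050794
Year 2: k_p_x=0.926928, q=0.017, term=0.013231
Year 3: k_p_x=0.91117, q=0.021, term=0.015156
A_x = 0.0943


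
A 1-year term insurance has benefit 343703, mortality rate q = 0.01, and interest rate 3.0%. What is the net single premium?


NSP = benefit * q * v
v = 1/(1+i) = 0.970874
NSP = 343703 * 0.01 * 0.970874
= 3336.9223


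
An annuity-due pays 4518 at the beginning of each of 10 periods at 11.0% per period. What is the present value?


PV_due = PMT * (1-(1+i)^(-n))/i * (1+i)
PV_immediate = 26607.5502
PV_due = 26607.5502 * 1.11
= 29534.3808


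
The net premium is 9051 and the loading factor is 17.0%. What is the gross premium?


Gross = net * (1 + loading)
= 9051 * (1 + 0.17)
= 9051 * 1.17
= 10589.67


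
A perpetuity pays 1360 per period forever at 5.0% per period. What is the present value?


PV = PMT / i
= 1360 / 0.05
= 27200.0


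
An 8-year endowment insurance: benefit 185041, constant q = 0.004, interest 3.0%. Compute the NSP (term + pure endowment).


Term component = 5126.7464
Pure endowment = 8_p_x * v^8 * benefit = 0.968444 * 0.789409 * 185041 = 141463.6556
NSP = 146590.402


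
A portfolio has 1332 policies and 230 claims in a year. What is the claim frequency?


frequency = claims / policies
= 230 / 1332
= 0.1727


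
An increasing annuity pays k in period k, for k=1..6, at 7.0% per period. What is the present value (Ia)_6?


(Ia)_n = sum_{k=1}^{n} k * v^k, v = 1/(1+i)
v = 0.934579
Sum computed term by term:
(Ia)_6 = 15.7449


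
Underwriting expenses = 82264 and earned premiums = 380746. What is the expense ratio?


Expense ratio = expenses / premiums
= 82264 / 380746
= 0.2161


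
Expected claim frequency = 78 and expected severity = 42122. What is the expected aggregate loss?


E[S] = E[N] * E[X]
= 78 * 42122
= 3.2855e+06


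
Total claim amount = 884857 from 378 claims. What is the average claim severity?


severity = total / number
= 884857 / 378
= 2340.8915


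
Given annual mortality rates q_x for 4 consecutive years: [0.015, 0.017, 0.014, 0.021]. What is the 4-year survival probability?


p_k = 1 - q_k for each year
Survival = product of (1 - q_k)
= 0.985 * 0.983 * 0.986 * 0.979
= 0.9347


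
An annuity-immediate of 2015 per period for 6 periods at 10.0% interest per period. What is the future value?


FV = PMT * ((1+i)^n - 1) / i
= 2015 * ((1.1)^6 - 1) / 0.1
= 2015 * (1.771561 - 1) / 0.1
= 15546.9542


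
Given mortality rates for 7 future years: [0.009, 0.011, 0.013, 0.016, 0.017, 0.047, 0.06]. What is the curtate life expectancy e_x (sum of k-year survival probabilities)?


e_x = sum_{k=1}^{n} k_p_x
k_p_x values:
  1_p_x = 0.991
  2_p_x = 0.980099
  3_p_x = 0.967358
  4_p_x = 0.95188
  5_p_x = 0.935698
  6_p_x = 0.89172
  7_p_x = 0.838217
e_x = 6.556


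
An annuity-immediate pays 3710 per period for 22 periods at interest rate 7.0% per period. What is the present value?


PV = PMT * (1 - (1+i)^(-n)) / i
= 3710 * (1 - (1+0.07)^(-22)) / 0.07
= 3710 * (1 - 0.225713) / 0.07
= 3710 * 11.06124
= 41037.2022


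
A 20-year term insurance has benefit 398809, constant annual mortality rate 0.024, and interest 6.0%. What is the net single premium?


NSP = benefit * sum_{k=0}^{n-1} k_p_x * q * v^(k+1)
With constant q=0.024, v=0.943396
Sum = 0.23091
NSP = 398809 * 0.23091
= 92089.1632


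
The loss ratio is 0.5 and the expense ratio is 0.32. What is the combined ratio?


Combined ratio = loss ratio + expense ratio
= 0.5 + 0.32
= 0.82


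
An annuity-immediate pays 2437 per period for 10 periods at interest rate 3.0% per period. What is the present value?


PV = PMT * (1 - (1+i)^(-n)) / i
= 2437 * (1 - (1+0.03)^(-10)) / 0.03
= 2437 * (1 - 0.744094) / 0.03
= 2437 * 8.530203
= 20788.1043


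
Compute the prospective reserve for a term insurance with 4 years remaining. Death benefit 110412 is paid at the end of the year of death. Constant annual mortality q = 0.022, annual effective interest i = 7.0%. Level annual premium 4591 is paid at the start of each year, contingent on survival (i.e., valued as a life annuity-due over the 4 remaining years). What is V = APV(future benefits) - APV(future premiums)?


v = 1/(1+i) = 0.934579
APV(future benefits) per unit = sum_{k=0}^{3} k_p_x * q * v^(k+1) = 0.072231
APV(future benefits) = 110412 * 0.072231 = 7975.1566
Life annuity-due factor ä_{x:4} = sum_{k=0}^{3} k_p_x * v^k = 3.513048
APV(future premiums) = 4591 * 3.513048 = 16128.4018
V = 7975.1566 - 16128.4018
= -8153.2451


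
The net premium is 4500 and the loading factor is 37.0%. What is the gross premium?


Gross = net * (1 + loading)
= 4500 * (1 + 0.37)
= 4500 * 1.37
= 6165.0


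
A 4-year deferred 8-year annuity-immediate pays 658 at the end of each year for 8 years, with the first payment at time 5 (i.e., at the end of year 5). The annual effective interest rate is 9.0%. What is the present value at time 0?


PV at time 4 of the 8-year annuity-immediate:
a_n = 658 * (1-(1+0.09)^(-8))/0.09 = 3641.911
Discount back 4 years to time 0:
PV = 3641.911 * (1+0.09)^(-4)
= 3641.911 * 0.708425
= 2580.0216


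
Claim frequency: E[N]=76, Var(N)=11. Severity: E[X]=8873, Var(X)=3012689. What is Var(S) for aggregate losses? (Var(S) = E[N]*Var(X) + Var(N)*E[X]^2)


Var(S) = E[N]*Var(X) + Var(N)*E[X]^2
= 76*3012689 + 11*8873^2
= 228964364 + 866031419
= 1.0950e+09


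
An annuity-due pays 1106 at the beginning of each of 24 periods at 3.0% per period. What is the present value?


PV_due = PMT * (1-(1+i)^(-n))/i * (1+i)
PV_immediate = 18730.7096
PV_due = 18730.7096 * 1.03
= 19292.6309


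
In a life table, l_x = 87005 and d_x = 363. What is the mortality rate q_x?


q_x = d_x / l_x
= 363 / 87005
= 0.0042


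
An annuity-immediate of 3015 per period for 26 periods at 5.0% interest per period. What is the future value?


FV = PMT * ((1+i)^n - 1) / i
= 3015 * ((1.05)^26 - 1) / 0.05
= 3015 * (3.555673 - 1) / 0.05
= 154107.0631


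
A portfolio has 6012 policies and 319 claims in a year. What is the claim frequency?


frequency = claims / policies
= 319 / 6012
= 0.0531


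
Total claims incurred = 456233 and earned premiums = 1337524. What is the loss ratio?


Loss ratio = claims / premiums
= 456233 / 1337524
= 0.3411


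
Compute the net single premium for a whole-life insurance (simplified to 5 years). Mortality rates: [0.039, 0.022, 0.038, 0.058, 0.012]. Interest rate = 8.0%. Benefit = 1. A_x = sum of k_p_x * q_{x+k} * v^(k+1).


v = 0.925926
Year 0: k_p_x=1.0, q=0.039, term=0.036111
Year 1: k_p_x=0.961, q=0.022, term=0.018126
Year 2: k_p_x=0.939858, q=0.038, term=0.028351
Year 3: k_p_x=0.904143, q=0.058, term=0.038545
Year 4: k_p_x=0.851703, q=0.012, term=0.006956
A_x = 0.1281


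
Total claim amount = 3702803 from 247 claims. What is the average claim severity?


severity = total / number
= 3702803 / 247
= 14991.1053


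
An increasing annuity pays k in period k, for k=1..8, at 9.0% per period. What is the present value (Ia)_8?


(Ia)_n = sum_{k=1}^{n} k * v^k, v = 1/(1+i)
v = 0.917431
Sum computed term by term:
(Ia)_8 = 22.4225


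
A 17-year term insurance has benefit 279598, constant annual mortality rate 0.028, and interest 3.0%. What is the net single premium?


NSP = benefit * sum_{k=0}^{n-1} k_p_x * q * v^(k+1)
With constant q=0.028, v=0.970874
Sum = 0.30253
NSP = 279598 * 0.30253
= 84586.7873


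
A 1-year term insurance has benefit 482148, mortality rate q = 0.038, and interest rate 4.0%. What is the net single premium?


NSP = benefit * q * v
v = 1/(1+i) = 0.961538
NSP = 482148 * 0.038 * 0.961538
= 17616.9462


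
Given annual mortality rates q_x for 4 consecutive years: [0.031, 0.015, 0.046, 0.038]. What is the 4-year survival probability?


p_k = 1 - q_k for each year
Survival = product of (1 - q_k)
= 0.969 * 0.985 * 0.954 * 0.962
= 0.876


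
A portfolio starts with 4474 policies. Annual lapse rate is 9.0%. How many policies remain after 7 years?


remaining = initial * (1 - lapse)^years
= 4474 * (1 - 0.09)^7
= 4474 * 0.516761
= 2311.9888


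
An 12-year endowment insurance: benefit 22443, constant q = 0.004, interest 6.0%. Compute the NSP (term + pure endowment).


Term component = 738.3288
Pure endowment = 12_p_x * v^12 * benefit = 0.953042 * 0.496969 * 22443 = 10629.7387
NSP = 11368.0675


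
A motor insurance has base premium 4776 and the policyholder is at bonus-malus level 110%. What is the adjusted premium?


adjusted = base * BM_level / 100
= 4776 * 110 / 100
= 4776 * 1.1
= 5253.6


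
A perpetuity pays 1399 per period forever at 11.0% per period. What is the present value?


PV = PMT / i
= 1399 / 0.11
= 12718.1818


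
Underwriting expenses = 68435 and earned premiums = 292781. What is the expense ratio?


Expense ratio = expenses / premiums
= 68435 / 292781
= 0.2337


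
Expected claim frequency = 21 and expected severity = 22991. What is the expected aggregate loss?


E[S] = E[N] * E[X]
= 21 * 22991
= 482811


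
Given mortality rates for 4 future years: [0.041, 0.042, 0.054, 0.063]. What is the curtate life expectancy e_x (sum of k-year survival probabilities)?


e_x = sum_{k=1}^{n} k_p_x
k_p_x values:
  1_p_x = 0.959
  2_p_x = 0.918722
  3_p_x = 0.869111
  4_p_x = 0.814357
e_x = 3.5612


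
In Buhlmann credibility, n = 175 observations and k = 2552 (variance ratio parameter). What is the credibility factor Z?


Z = n / (n + k)
= 175 / (175 + 2552)
= 175 / 2727
= 0.0642


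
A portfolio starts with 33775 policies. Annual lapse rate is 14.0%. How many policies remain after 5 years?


remaining = initial * (1 - lapse)^years
= 33775 * (1 - 0.14)^5
= 33775 * 0.470427
= 15888.6725


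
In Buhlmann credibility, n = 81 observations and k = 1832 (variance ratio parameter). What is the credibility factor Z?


Z = n / (n + k)
= 81 / (81 + 1832)
= 81 / 1913
= 0.0423


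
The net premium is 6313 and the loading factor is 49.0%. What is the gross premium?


Gross = net * (1 + loading)
= 6313 * (1 + 0.49)
= 6313 * 1.49
= 9406.37


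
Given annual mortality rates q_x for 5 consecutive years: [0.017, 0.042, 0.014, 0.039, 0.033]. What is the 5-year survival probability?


p_k = 1 - q_k for each year
Survival = product of (1 - q_k)
= 0.983 * 0.958 * 0.986 * 0.961 * 0.967
= 0.8629


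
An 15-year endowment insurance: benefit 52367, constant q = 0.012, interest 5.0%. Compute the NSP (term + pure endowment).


Term component = 6067.7264
Pure endowment = 15_p_x * v^15 * benefit = 0.834361 * 0.481017 * 52367 = 21017.08
NSP = 27084.8065


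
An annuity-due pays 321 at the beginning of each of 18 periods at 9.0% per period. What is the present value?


PV_due = PMT * (1-(1+i)^(-n))/i * (1+i)
PV_immediate = 2810.5557
PV_due = 2810.5557 * 1.09
= 3063.5057


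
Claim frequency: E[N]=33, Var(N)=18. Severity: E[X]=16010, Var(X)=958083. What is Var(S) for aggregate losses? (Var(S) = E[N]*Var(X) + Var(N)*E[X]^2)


Var(S) = E[N]*Var(X) + Var(N)*E[X]^2
= 33*958083 + 18*16010^2
= 31616739 + 4613761800
= 4.6454e+09


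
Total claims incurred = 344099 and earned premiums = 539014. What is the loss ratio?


Loss ratio = claims / premiums
= 344099 / 539014
= 0.6384


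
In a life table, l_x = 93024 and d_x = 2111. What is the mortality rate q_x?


q_x = d_x / l_x
= 2111 / 93024
= 0.0227


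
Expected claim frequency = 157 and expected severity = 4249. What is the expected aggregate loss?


E[S] = E[N] * E[X]
= 157 * 4249
= 667093


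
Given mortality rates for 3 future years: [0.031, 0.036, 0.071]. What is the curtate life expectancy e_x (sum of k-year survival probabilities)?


e_x = sum_{k=1}^{n} k_p_x
k_p_x values:
  1_p_x = 0.969
  2_p_x = 0.934116
  3_p_x = 0.867794
e_x = 2.7709


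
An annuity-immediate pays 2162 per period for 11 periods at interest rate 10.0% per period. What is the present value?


PV = PMT * (1 - (1+i)^(-n)) / i
= 2162 * (1 - (1+0.1)^(-11)) / 0.1
= 2162 * (1 - 0.350494) / 0.1
= 2162 * 6.495061
= 14042.3219


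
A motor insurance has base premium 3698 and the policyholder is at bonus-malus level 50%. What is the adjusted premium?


adjusted = base * BM_level / 100
= 3698 * 50 / 100
= 3698 * 0.5
= 1849.0


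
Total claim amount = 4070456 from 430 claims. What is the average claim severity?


severity = total / number
= 4070456 / 430
= 9466.1767


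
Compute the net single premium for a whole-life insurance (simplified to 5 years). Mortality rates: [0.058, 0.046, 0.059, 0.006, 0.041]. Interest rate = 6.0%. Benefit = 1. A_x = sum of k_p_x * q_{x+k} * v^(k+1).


v = 0.943396
Year 0: k_p_x=1.0, q=0.058, term=0.054717
Year 1: k_p_x=0.942, q=0.046, term=0.038565
Year 2: k_p_x=0.898668, q=0.059, term=0.044518
Year 3: k_p_x=0.845647, q=0.006, term=0.004019
Year 4: k_p_x=0.840573, q=0.041, term=0.025753
A_x = 0.1676


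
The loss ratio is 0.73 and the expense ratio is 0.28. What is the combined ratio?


Combined ratio = loss ratio + expense ratio
= 0.73 + 0.28
= 1.01


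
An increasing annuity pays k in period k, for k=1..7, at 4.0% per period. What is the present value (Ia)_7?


(Ia)_n = sum_{k=1}^{n} k * v^k, v = 1/(1+i)
v = 0.961538
Sum computed term by term:
(Ia)_7 = 23.0678


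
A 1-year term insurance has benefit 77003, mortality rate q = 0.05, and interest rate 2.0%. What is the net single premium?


NSP = benefit * q * v
v = 1/(1+i) = 0.980392
NSP = 77003 * 0.05 * 0.980392
= 3774.6569


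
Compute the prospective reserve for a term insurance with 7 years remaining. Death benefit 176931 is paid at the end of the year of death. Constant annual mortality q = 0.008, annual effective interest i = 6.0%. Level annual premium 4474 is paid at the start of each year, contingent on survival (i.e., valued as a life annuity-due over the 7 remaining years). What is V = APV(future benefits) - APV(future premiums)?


v = 1/(1+i) = 0.943396
APV(future benefits) per unit = sum_{k=0}^{6} k_p_x * q * v^(k+1) = 0.043683
APV(future benefits) = 176931 * 0.043683 = 7728.8471
Life annuity-due factor ä_{x:7} = sum_{k=0}^{6} k_p_x * v^k = 5.787975
APV(future premiums) = 4474 * 5.787975 = 25895.4011
V = 7728.8471 - 25895.4011
= -18166.554


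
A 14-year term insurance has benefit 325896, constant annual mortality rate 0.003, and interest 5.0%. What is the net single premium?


NSP = benefit * sum_{k=0}^{n-1} k_p_x * q * v^(k+1)
With constant q=0.003, v=0.952381
Sum = 0.029193
NSP = 325896 * 0.029193
= 9513.756


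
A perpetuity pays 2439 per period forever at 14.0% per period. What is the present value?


PV = PMT / i
= 2439 / 0.14
= 17421.4286


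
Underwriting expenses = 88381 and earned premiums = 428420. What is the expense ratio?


Expense ratio = expenses / premiums
= 88381 / 428420
= 0.2063


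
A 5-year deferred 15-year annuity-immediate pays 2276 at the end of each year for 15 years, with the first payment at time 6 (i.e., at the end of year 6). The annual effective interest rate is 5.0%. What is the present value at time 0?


PV at time 5 of the 15-year annuity-immediate:
a_n = 2276 * (1-(1+0.05)^(-15))/0.05 = 23624.1017
Discount back 5 years to time 0:
PV = 23624.1017 * (1+0.05)^(-5)
= 23624.1017 * 0.783526
= 18510.1018


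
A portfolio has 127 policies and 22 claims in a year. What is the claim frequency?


frequency = claims / policies
= 22 / 127
= 0.1732


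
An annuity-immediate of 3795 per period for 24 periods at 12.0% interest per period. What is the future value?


FV = PMT * ((1+i)^n - 1) / i
= 3795 * ((1.12)^24 - 1) / 0.12
= 3795 * (15.178629 - 1) / 0.12
= 448399.1401


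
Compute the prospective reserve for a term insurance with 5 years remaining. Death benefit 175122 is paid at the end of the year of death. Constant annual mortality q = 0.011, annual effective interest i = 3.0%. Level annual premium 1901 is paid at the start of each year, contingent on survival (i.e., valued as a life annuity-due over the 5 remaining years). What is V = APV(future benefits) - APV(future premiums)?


v = 1/(1+i) = 0.970874
APV(future benefits) per unit = sum_{k=0}^{4} k_p_x * q * v^(k+1) = 0.049313
APV(future benefits) = 175122 * 0.049313 = 8635.7611
Life annuity-due factor ä_{x:5} = sum_{k=0}^{4} k_p_x * v^k = 4.617474
APV(future premiums) = 1901 * 4.617474 = 8777.8179
V = 8635.7611 - 8777.8179
= -142.0568


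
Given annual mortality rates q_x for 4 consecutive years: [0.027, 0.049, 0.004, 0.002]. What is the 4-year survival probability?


p_k = 1 - q_k for each year
Survival = product of (1 - q_k)
= 0.973 * 0.951 * 0.996 * 0.998
= 0.9198


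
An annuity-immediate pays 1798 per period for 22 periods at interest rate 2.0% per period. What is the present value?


PV = PMT * (1 - (1+i)^(-n)) / i
= 1798 * (1 - (1+0.02)^(-22)) / 0.02
= 1798 * (1 - 0.646839) / 0.02
= 1798 * 17.658048
= 31749.1707


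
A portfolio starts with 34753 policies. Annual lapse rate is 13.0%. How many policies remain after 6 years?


remaining = initial * (1 - lapse)^years
= 34753 * (1 - 0.13)^6
= 34753 * 0.433626
= 15069.8114


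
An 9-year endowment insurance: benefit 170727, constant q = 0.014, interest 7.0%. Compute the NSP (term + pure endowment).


Term component = 14821.5703
Pure endowment = 9_p_x * v^9 * benefit = 0.88083 * 0.543934 * 170727 = 81797.578
NSP = 96619.1483


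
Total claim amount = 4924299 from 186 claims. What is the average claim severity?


severity = total / number
= 4924299 / 186
= 26474.7258


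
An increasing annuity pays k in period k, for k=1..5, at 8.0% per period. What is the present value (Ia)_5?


(Ia)_n = sum_{k=1}^{n} k * v^k, v = 1/(1+i)
v = 0.925926
Sum computed term by term:
(Ia)_5 = 11.3651


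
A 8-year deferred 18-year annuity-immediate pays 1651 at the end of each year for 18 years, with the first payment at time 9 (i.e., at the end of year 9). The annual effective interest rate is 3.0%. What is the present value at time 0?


PV at time 8 of the 18-year annuity-immediate:
a_n = 1651 * (1-(1+0.03)^(-18))/0.03 = 22707.0501
Discount back 8 years to time 0:
PV = 22707.0501 * (1+0.03)^(-8)
= 22707.0501 * 0.789409
= 17925.155


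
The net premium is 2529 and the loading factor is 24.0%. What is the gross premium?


Gross = net * (1 + loading)
= 2529 * (1 + 0.24)
= 2529 * 1.24
= 3135.96


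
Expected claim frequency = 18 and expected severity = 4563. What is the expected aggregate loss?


E[S] = E[N] * E[X]
= 18 * 4563
= 82134


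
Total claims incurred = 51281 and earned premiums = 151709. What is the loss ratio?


Loss ratio = claims / premiums
= 51281 / 151709
= 0.338


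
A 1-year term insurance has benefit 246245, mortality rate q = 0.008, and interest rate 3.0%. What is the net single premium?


NSP = benefit * q * v
v = 1/(1+i) = 0.970874
NSP = 246245 * 0.008 * 0.970874
= 1912.5825


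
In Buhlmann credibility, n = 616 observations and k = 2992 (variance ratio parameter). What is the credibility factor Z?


Z = n / (n + k)
= 616 / (616 + 2992)
= 616 / 3608
= 0.1707


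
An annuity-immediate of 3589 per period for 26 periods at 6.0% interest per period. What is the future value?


FV = PMT * ((1+i)^n - 1) / i
= 3589 * ((1.06)^26 - 1) / 0.06
= 3589 * (4.549383 - 1) / 0.06
= 212312.2576


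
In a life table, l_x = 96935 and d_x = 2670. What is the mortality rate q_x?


q_x = d_x / l_x
= 2670 / 96935
= 0.0275


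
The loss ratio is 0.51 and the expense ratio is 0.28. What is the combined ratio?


Combined ratio = loss ratio + expense ratio
= 0.51 + 0.28
= 0.79


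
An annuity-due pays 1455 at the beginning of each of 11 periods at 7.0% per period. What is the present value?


PV_due = PMT * (1-(1+i)^(-n))/i * (1+i)
PV_immediate = 10910.5712
PV_due = 10910.5712 * 1.07
= 11674.3111


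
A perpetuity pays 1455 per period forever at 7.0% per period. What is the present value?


PV = PMT / i
= 1455 / 0.07
= 20785.7143


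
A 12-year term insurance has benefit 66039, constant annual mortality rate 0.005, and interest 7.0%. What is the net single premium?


NSP = benefit * sum_{k=0}^{n-1} k_p_x * q * v^(k+1)
With constant q=0.005, v=0.934579
Sum = 0.038794
NSP = 66039 * 0.038794
= 2561.9091


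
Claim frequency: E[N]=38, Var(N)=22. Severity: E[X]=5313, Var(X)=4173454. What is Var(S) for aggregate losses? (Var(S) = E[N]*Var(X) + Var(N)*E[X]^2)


Var(S) = E[N]*Var(X) + Var(N)*E[X]^2
= 38*4173454 + 22*5313^2
= 158591252 + 621015318
= 7.7961e+08


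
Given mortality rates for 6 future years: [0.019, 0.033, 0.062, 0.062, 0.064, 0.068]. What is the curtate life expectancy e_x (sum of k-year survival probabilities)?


e_x = sum_{k=1}^{n} k_p_x
k_p_x values:
  1_p_x = 0.981
  2_p_x = 0.948627
  3_p_x = 0.889812
  4_p_x = 0.834644
  5_p_x = 0.781227
  6_p_x = 0.728103
e_x = 5.1634


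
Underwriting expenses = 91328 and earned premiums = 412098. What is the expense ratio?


Expense ratio = expenses / premiums
= 91328 / 412098
= 0.2216


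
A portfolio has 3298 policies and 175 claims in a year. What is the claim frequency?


frequency = claims / policies
= 175 / 3298
= 0.0531


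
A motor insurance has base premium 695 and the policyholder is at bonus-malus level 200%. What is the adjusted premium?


adjusted = base * BM_level / 100
= 695 * 200 / 100
= 695 * 2.0
= 1390.0


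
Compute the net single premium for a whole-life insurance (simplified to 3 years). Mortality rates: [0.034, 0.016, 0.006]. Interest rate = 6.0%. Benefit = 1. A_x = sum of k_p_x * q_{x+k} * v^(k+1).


v = 0.943396
Year 0: k_p_x=1.0, q=0.034, term=0.032075
Year 1: k_p_x=0.966, q=0.016, term=0.013756
Year 2: k_p_x=0.950544, q=0.006, term=0.004789
A_x = 0.0506


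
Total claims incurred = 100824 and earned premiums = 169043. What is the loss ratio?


Loss ratio = claims / premiums
= 100824 / 169043
= 0.5964


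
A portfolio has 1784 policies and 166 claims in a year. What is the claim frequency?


frequency = claims / policies
= 166 / 1784
= 0.093


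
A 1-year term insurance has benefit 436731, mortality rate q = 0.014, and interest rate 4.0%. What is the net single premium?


NSP = benefit * q * v
v = 1/(1+i) = 0.961538
NSP = 436731 * 0.014 * 0.961538
= 5879.0712


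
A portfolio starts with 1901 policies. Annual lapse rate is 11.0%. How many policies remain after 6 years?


remaining = initial * (1 - lapse)^years
= 1901 * (1 - 0.11)^6
= 1901 * 0.496981
= 944.7614


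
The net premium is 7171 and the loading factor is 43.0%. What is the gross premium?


Gross = net * (1 + loading)
= 7171 * (1 + 0.43)
= 7171 * 1.43
= 10254.53


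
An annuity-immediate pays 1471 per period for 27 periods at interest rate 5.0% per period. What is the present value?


PV = PMT * (1 - (1+i)^(-n)) / i
= 1471 * (1 - (1+0.05)^(-27)) / 0.05
= 1471 * (1 - 0.267848) / 0.05
= 1471 * 14.643034
= 21539.9025


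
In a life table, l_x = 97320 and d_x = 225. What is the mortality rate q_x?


q_x = d_x / l_x
= 225 / 97320
= 0.0023


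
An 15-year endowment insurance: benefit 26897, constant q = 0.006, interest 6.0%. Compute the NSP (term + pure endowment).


Term component = 1512.9607
Pure endowment = 15_p_x * v^15 * benefit = 0.913683 * 0.417265 * 26897 = 10254.4325
NSP = 11767.3932


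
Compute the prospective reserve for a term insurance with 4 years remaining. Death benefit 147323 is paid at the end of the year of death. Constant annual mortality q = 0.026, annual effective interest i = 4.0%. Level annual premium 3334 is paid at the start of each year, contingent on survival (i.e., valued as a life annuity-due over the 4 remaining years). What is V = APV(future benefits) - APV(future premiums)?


v = 1/(1+i) = 0.961538
APV(future benefits) per unit = sum_{k=0}^{3} k_p_x * q * v^(k+1) = 0.090877
APV(future benefits) = 147323 * 0.090877 = 13388.2894
Life annuity-due factor ä_{x:4} = sum_{k=0}^{3} k_p_x * v^k = 3.635085
APV(future premiums) = 3334 * 3.635085 = 12119.3722
V = 13388.2894 - 12119.3722
= 1268.9172


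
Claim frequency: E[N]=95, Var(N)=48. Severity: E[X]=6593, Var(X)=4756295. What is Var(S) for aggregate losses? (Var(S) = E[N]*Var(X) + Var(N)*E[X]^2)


Var(S) = E[N]*Var(X) + Var(N)*E[X]^2
= 95*4756295 + 48*6593^2
= 451848025 + 2086447152
= 2.5383e+09


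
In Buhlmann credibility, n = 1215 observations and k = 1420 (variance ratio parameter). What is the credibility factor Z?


Z = n / (n + k)
= 1215 / (1215 + 1420)
= 1215 / 2635
= 0.4611


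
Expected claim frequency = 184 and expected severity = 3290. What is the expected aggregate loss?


E[S] = E[N] * E[X]
= 184 * 3290
= 605360


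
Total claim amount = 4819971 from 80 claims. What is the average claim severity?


severity = total / number
= 4819971 / 80
= 60249.6375


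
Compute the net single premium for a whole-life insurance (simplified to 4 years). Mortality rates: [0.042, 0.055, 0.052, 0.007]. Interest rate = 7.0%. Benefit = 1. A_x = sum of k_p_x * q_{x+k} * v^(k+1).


v = 0.934579
Year 0: k_p_x=1.0, q=0.042, term=0.039252
Year 1: k_p_x=0.958, q=0.055, term=0.046021
Year 2: k_p_x=0.90531, q=0.052, term=0.038428
Year 3: k_p_x=0.858234, q=0.007, term=0.004583
A_x = 0.1283


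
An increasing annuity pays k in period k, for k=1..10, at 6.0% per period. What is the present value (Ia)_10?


(Ia)_n = sum_{k=1}^{n} k * v^k, v = 1/(1+i)
v = 0.943396
Sum computed term by term:
(Ia)_10 = 36.9624


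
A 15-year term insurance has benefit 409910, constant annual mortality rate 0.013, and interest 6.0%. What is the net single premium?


NSP = benefit * sum_{k=0}^{n-1} k_p_x * q * v^(k+1)
With constant q=0.013, v=0.943396
Sum = 0.117018
NSP = 409910 * 0.117018
= 47966.6645


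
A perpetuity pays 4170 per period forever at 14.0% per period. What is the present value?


PV = PMT / i
= 4170 / 0.14
= 29785.7143


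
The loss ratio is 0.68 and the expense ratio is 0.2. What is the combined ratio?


Combined ratio = loss ratio + expense ratio
= 0.68 + 0.2
= 0.88


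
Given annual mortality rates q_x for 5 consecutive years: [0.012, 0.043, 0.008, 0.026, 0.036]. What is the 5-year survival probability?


p_k = 1 - q_k for each year
Survival = product of (1 - q_k)
= 0.988 * 0.957 * 0.992 * 0.974 * 0.964
= 0.8807


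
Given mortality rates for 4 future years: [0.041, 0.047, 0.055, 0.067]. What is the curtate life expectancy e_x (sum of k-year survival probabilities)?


e_x = sum_{k=1}^{n} k_p_x
k_p_x values:
  1_p_x = 0.959
  2_p_x = 0.913927
  3_p_x = 0.863661
  4_p_x = 0.805796
e_x = 3.5424


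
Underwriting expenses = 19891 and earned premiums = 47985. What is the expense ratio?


Expense ratio = expenses / premiums
= 19891 / 47985
= 0.4145


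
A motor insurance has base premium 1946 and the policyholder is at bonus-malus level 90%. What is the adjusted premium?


adjusted = base * BM_level / 100
= 1946 * 90 / 100
= 1946 * 0.9
= 1751.4


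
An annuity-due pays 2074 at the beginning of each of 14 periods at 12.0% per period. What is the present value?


PV_due = PMT * (1-(1+i)^(-n))/i * (1+i)
PV_immediate = 13746.8209
PV_due = 13746.8209 * 1.12
= 15396.4394


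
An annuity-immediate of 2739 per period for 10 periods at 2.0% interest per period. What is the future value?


FV = PMT * ((1+i)^n - 1) / i
= 2739 * ((1.02)^10 - 1) / 0.02
= 2739 * (1.218994 - 1) / 0.02
= 29991.2858


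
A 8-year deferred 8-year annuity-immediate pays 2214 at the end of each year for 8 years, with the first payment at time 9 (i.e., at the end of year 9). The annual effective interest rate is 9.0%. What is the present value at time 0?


PV at time 8 of the 8-year annuity-immediate:
a_n = 2214 * (1-(1+0.09)^(-8))/0.09 = 12254.0895
Discount back 8 years to time 0:
PV = 12254.0895 * (1+0.09)^(-8)
= 12254.0895 * 0.501866
= 6149.9143


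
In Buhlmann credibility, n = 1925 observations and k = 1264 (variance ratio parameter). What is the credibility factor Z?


Z = n / (n + k)
= 1925 / (1925 + 1264)
= 1925 / 3189
= 0.6036


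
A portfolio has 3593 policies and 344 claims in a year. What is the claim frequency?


frequency = claims / policies
= 344 / 3593
= 0.0957


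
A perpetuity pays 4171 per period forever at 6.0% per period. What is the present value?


PV = PMT / i
= 4171 / 0.06
= 69516.6667


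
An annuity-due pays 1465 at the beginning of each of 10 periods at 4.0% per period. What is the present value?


PV_due = PMT * (1-(1+i)^(-n))/i * (1+i)
PV_immediate = 11882.4623
PV_due = 11882.4623 * 1.04
= 12357.7608


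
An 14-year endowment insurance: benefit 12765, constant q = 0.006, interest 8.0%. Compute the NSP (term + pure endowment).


Term component = 611.8728
Pure endowment = 14_p_x * v^14 * benefit = 0.919199 * 0.340461 * 12765 = 3994.8238
NSP = 4606.6965


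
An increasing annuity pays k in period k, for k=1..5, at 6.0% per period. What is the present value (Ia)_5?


(Ia)_n = sum_{k=1}^{n} k * v^k, v = 1/(1+i)
v = 0.943396
Sum computed term by term:
(Ia)_5 = 12.1469


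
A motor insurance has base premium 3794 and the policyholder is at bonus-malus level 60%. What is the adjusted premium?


adjusted = base * BM_level / 100
= 3794 * 60 / 100
= 3794 * 0.6
= 2276.4


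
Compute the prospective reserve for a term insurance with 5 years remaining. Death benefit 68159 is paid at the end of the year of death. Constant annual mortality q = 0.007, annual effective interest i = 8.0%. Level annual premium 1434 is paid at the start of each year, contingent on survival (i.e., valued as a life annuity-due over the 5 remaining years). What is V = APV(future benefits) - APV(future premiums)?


v = 1/(1+i) = 0.925926
APV(future benefits) per unit = sum_{k=0}^{4} k_p_x * q * v^(k+1) = 0.02759
APV(future benefits) = 68159 * 0.02759 = 1880.5165
Life annuity-due factor ä_{x:5} = sum_{k=0}^{4} k_p_x * v^k = 4.256765
APV(future premiums) = 1434 * 4.256765 = 6104.2008
V = 1880.5165 - 6104.2008
= -4223.6842


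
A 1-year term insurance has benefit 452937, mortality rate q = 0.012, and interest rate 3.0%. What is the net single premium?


NSP = benefit * q * v
v = 1/(1+i) = 0.970874
NSP = 452937 * 0.012 * 0.970874
= 5276.9359


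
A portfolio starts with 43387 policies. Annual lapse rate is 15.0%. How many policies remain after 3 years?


remaining = initial * (1 - lapse)^years
= 43387 * (1 - 0.15)^3
= 43387 * 0.614125
= 26645.0414


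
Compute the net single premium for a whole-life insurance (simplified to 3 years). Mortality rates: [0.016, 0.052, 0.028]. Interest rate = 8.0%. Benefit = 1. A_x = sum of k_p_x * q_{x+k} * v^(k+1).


v = 0.925926
Year 0: k_p_x=1.0, q=0.016, term=0.014815
Year 1: k_p_x=0.984, q=0.052, term=0.043868
Year 2: k_p_x=0.932832, q=0.028, term=0.020734
A_x = 0.0794


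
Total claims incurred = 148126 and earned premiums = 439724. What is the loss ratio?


Loss ratio = claims / premiums
= 148126 / 439724
= 0.3369


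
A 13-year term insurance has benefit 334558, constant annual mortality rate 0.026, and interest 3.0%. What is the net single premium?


NSP = benefit * sum_{k=0}^{n-1} k_p_x * q * v^(k+1)
With constant q=0.026, v=0.970874
Sum = 0.239811
NSP = 334558 * 0.239811
= 80230.6173


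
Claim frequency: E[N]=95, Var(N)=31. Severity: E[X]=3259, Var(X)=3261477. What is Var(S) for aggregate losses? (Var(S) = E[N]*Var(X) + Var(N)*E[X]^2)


Var(S) = E[N]*Var(X) + Var(N)*E[X]^2
= 95*3261477 + 31*3259^2
= 309840315 + 329253511
= 6.3909e+08


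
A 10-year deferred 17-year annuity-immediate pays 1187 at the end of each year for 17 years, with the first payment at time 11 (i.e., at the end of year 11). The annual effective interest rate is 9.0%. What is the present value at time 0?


PV at time 10 of the 17-year annuity-immediate:
a_n = 1187 * (1-(1+0.09)^(-17))/0.09 = 10141.2904
Discount back 10 years to time 0:
PV = 10141.2904 * (1+0.09)^(-10)
= 10141.2904 * 0.422411
= 4283.7907


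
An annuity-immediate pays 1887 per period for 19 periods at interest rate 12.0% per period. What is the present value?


PV = PMT * (1 - (1+i)^(-n)) / i
= 1887 * (1 - (1+0.12)^(-19)) / 0.12
= 1887 * (1 - 0.116107) / 0.12
= 1887 * 7.365777
= 13899.2209


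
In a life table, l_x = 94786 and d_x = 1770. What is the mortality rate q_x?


q_x = d_x / l_x
= 1770 / 94786
= 0.0187


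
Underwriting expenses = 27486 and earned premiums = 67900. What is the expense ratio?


Expense ratio = expenses / premiums
= 27486 / 67900
= 0.4048


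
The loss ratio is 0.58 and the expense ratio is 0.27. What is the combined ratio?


Combined ratio = loss ratio + expense ratio
= 0.58 + 0.27
= 0.85


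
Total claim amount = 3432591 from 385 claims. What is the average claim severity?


severity = total / number
= 3432591 / 385
= 8915.8208


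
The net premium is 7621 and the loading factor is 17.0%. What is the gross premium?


Gross = net * (1 + loading)
= 7621 * (1 + 0.17)
= 7621 * 1.17
= 8916.57


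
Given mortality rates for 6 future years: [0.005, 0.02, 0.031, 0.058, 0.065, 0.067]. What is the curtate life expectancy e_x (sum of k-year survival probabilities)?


e_x = sum_{k=1}^{n} k_p_x
k_p_x values:
  1_p_x = 0.995
  2_p_x = 0.9751
  3_p_x = 0.944872
  4_p_x = 0.890069
  5_p_x = 0.832215
  6_p_x = 0.776456
e_x = 5.4137


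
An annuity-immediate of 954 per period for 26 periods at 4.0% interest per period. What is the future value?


FV = PMT * ((1+i)^n - 1) / i
= 954 * ((1.04)^26 - 1) / 0.04
= 954 * (2.77247 - 1) / 0.04
= 42273.4044


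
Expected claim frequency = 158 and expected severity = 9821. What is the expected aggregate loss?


E[S] = E[N] * E[X]
= 158 * 9821
= 1.5517e+06


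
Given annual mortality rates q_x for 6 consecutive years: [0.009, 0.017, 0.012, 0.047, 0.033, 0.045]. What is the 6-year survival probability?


p_k = 1 - q_k for each year
Survival = product of (1 - q_k)
= 0.991 * 0.983 * 0.988 * 0.953 * 0.967 * 0.955
= 0.847


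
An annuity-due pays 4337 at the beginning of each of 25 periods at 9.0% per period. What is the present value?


PV_due = PMT * (1-(1+i)^(-n))/i * (1+i)
PV_immediate = 42600.5277
PV_due = 42600.5277 * 1.09
= 46434.5752


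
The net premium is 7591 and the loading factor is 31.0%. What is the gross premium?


Gross = net * (1 + loading)
= 7591 * (1 + 0.31)
= 7591 * 1.31
= 9944.21


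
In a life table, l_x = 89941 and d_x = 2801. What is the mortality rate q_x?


q_x = d_x / l_x
= 2801 / 89941
= 0.0311


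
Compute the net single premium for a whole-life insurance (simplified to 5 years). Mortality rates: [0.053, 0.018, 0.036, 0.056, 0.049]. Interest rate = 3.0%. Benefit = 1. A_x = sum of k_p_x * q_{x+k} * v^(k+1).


v = 0.970874
Year 0: k_p_x=1.0, q=0.053, term=0.051456
Year 1: k_p_x=0.947, q=0.018, term=0.016067
Year 2: k_p_x=0.929954, q=0.036, term=0.030637
Year 3: k_p_x=0.896476, q=0.056, term=0.044604
Year 4: k_p_x=0.846273, q=0.049, term=0.03577
A_x = 0.1785


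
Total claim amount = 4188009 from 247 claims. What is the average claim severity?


severity = total / number
= 4188009 / 247
= 16955.502


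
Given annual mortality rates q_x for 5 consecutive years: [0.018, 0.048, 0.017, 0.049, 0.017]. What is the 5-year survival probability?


p_k = 1 - q_k for each year
Survival = product of (1 - q_k)
= 0.982 * 0.952 * 0.983 * 0.951 * 0.983
= 0.8591


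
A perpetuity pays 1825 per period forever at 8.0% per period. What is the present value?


PV = PMT / i
= 1825 / 0.08
= 22812.5


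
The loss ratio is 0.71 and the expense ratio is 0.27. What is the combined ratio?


Combined ratio = loss ratio + expense ratio
= 0.71 + 0.27
= 0.98


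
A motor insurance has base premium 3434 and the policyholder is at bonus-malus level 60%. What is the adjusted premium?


adjusted = base * BM_level / 100
= 3434 * 60 / 100
= 3434 * 0.6
= 2060.4


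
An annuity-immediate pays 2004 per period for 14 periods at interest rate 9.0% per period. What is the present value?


PV = PMT * (1 - (1+i)^(-n)) / i
= 2004 * (1 - (1+0.09)^(-14)) / 0.09
= 2004 * (1 - 0.299246) / 0.09
= 2004 * 7.78615
= 15603.4454


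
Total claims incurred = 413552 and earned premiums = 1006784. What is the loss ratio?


Loss ratio = claims / premiums
= 413552 / 1006784
= 0.4108


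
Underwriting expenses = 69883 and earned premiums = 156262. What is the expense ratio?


Expense ratio = expenses / premiums
= 69883 / 156262
= 0.4472


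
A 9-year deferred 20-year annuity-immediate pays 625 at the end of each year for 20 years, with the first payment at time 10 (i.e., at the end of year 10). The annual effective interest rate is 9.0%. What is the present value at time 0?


PV at time 9 of the 20-year annuity-immediate:
a_n = 625 * (1-(1+0.09)^(-20))/0.09 = 5705.341
Discount back 9 years to time 0:
PV = 5705.341 * (1+0.09)^(-9)
= 5705.341 * 0.460428
= 2626.8975
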